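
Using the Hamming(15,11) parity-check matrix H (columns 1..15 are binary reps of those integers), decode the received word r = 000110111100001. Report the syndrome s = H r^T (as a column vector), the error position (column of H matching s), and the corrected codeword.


s = (0, 0, 1, 0)^T, error position = 2, corrected codeword c = 010110111100001

Compute s = H r^T mod 2 one row at a time:
  s_1 = 1 + 1 + 1 + 0 + 0 + 0 + 0 + 1 = 4 ≡ 0 (mod 2).
  s_2 = 1 + 1 + 0 + 1 + 0 + 0 + 0 + 1 = 4 ≡ 0 (mod 2).
  s_3 = 0 + 0 + 0 + 1 + 1 + 0 + 0 + 1 = 3 ≡ 1 (mod 2).
  s_4 = 0 + 0 + 1 + 1 + 1 + 0 + 0 + 1 = 4 ≡ 0 (mod 2).
s = (0, 0, 1, 0)^T — this equals column 2 of H (binary 0010), so error is at position 2.
Correct: flip bit 2 of r = 000110111100001 to get c = 010110111100001.


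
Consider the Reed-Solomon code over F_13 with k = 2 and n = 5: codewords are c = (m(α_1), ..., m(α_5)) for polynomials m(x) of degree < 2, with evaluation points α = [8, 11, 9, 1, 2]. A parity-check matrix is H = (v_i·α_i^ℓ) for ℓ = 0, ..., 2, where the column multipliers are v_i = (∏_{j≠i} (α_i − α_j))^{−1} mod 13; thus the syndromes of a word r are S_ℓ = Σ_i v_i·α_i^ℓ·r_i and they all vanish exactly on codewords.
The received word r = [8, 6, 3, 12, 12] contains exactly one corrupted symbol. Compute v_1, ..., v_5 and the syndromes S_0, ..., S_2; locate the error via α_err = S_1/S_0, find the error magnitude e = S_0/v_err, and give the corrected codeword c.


S = (8, 8, 8), error at position 4, error magnitude e = 8, c = [8, 6, 3, 4, 12].

Step 1: column multipliers v_i = (∏_{j≠i}(α_i − α_j))^{−1} mod 13.
  i = 1 (α = 8): (8−11)(8−9)(8−1)(8−2) = (−3)·(−1)·7·6 = 126 ≡ 9, so v_1 = 9^{−1} = 3 (mod 13).
  i = 2 (α = 11): (11−8)(11−9)(11−1)(11−2) = 3·2·10·9 = 540 ≡ 7, so v_2 = 7^{−1} = 2 (mod 13).
  i = 3 (α = 9): (9−8)(9−11)(9−1)(9−2) = 1·(−2)·8·7 = −112 ≡ 5, so v_3 = 5^{−1} = 8 (mod 13).
  i = 4 (α = 1): (1−8)(1−11)(1−9)(1−2) = (−7)·(−10)·(−8)·(−1) = 560 ≡ 1, so v_4 = 1^{−1} = 1 (mod 13).
  i = 5 (α = 2): (2−8)(2−11)(2−9)(2−1) = (−6)·(−9)·(−7)·1 = −378 ≡ 12, so v_5 = 12^{−1} = 12 (mod 13).
  v = [3, 2, 8, 1, 12].
Step 2: syndromes of r = [8, 6, 3, 12, 12] (all sums mod 13).
  S_0 = Σ v_i r_i = 3·8 + 2·6 + 8·3 + 1·12 + 12·12 = 216 ≡ 8.
  S_1 = Σ v_i α_i r_i = 3·8·8 + 2·11·6 + 8·9·3 + 1·1·12 + 12·2·12 = 840 ≡ 8.
  α_i^2 mod 13 = [12, 4, 3, 1, 4].
  S_2 = Σ v_i α_i^2 r_i = 3·12·8 + 2·4·6 + 8·3·3 + 1·1·12 + 12·4·12 = 996 ≡ 8.
  S = (8, 8, 8) ≠ 0, so r is not a codeword (an error is present).
Step 3: locate the error. For a single error e at position i, S_ℓ = v_i·e·α_i^ℓ, so α_err = S_1/S_0.
  S_0^{−1} = 8^{−1} = 5 (mod 13), so α_err = 8·5 = 40 ≡ 1 = α_4. Error position i = 4.
  Consistency check: S_2/S_1 = 8·5 = 40 ≡ 1 = α_err ✓ (single-error assumption holds).
Step 4: error magnitude e = S_0/v_4 = S_0·∏_{j≠4}(α_4 − α_j) = 8·1 = 8 ≡ 8 (mod 13).
Step 5: correct position 4: c_4 = r_4 − e = 12 − 8 ≡ 4 (mod 13). Hence c = [8, 6, 3, 4, 12].
  Check: interpolating c through the α_i gives m(x) = 9 + 8·x (degree < 2) with m(α_i) = c_i for every i, so c is indeed a codeword.


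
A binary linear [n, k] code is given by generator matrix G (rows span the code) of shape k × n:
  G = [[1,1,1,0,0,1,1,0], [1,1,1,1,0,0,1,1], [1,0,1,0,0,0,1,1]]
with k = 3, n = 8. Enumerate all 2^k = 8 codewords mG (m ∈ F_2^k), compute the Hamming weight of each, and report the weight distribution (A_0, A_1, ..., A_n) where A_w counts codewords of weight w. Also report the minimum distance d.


Weight distribution: A_0 = 1, A_2 = 1, A_3 = 2, A_4 = 1, A_5 = 2, A_6 = 1. Minimum distance d = 2.

Enumerate all 2^3 = 8 messages m ∈ F_2^3.
For each, compute codeword c = mG in F_2^8, then tally its weight.
  m = 000 → c = 00000000, weight = 0.
  m = 100 → c = 11100110, weight = 5.
  m = 010 → c = 11110011, weight = 6.
  m = 110 → c = 00010101, weight = 3.
  m = 001 → c = 10100011, weight = 4.
  m = 101 → c = 01000101, weight = 3.
  m = 011 → c = 01010000, weight = 2.
  m = 111 → c = 10110110, weight = 5.
Tally weights:
  weight 0: 1 codewords.
  weight 2: 1 codewords.
  weight 3: 2 codewords.
  weight 4: 1 codewords.
  weight 5: 2 codewords.
  weight 6: 1 codewords.
Minimum distance d = smallest w > 0 with A_w > 0 = 2.
Sanity: Σ A_w = 8 = 2^3 = 8 ✓.


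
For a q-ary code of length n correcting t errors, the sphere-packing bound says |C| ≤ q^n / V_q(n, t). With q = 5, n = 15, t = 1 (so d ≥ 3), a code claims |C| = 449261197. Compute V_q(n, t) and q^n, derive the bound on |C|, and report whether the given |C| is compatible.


V_q(n, t) = 61, q^n = 30517578125, Hamming bound = 500288165, |C| = 449261197 ≤ bound (satisfied).

Step 1: Compute V_q(n, t) = Σ_{j=0}^1 C(n, j) (q−1)^j.
  j = 0: C(15,0)·(4)^0 = 1·1 = 1.
  j = 1: C(15,1)·(4)^1 = 15·4 = 60.
  V_q(n, t) = 1 + 60 = 61.
Step 2: q^n = 5^15 = 30517578125.
Step 3: Hamming bound ⌊q^n / V_q(n,t)⌋ = ⌊30517578125/61⌋ = 500288165.
Step 4: Compare |C| = 449261197 to 500288165: satisfied.
The claimed |C| lies below the Hamming bound.


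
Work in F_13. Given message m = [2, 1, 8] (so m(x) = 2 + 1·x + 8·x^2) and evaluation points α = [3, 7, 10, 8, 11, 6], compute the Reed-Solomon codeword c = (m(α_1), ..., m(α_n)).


c = [12, 11, 6, 2, 6, 10]

Message polynomial: m(x) = 2 + 1·x + 8·x^2 (mod 13).
For each evaluation point α_i, compute m(α_i) mod 13:
  α_1 = 3: Horner steps 8 → 12 → 12, so m(3) = 12.
  α_2 = 7: Horner steps 8 → 5 → 11, so m(7) = 11.
  α_3 = 10: Horner steps 8 → 3 → 6, so m(10) = 6.
  α_4 = 8: Horner steps 8 → 0 → 2, so m(8) = 2.
  α_5 = 11: Horner steps 8 → 11 → 6, so m(11) = 6.
  α_6 = 6: Horner steps 8 → 10 → 10, so m(6) = 10.
Codeword c = [12, 11, 6, 2, 6, 10] ∈ F_13^6.


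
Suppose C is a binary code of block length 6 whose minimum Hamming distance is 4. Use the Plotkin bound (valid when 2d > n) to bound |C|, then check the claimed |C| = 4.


Plotkin bound M ≤ 4; given |C| = 4 ≤ bound (satisfied).

Check applicability: 2d = 8, n = 6.
2d − n = 2 > 0, so Plotkin applies.
Compute d/(2d−n) = 4/2 ≈ 2.0000.
⌊d/(2d−n)⌋ = 2.
Plotkin bound: M ≤ 2·2 = 4.
Given |C| = 4, check: satisfied.
This |C| is at the Plotkin bound.


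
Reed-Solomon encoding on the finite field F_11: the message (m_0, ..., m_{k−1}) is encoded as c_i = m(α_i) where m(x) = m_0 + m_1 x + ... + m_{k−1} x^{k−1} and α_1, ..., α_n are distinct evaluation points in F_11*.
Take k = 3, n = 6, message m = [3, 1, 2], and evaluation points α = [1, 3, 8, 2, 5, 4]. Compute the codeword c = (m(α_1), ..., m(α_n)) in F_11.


c = [6, 2, 7, 2, 3, 6]

Message polynomial: m(x) = 3 + 1·x + 2·x^2 (mod 11).
For each evaluation point α_i, compute m(α_i) mod 11:
  α_1 = 1: Horner steps 2 → 3 → 6, so m(1) = 6.
  α_2 = 3: Horner steps 2 → 7 → 2, so m(3) = 2.
  α_3 = 8: Horner steps 2 → 6 → 7, so m(8) = 7.
  α_4 = 2: Horner steps 2 → 5 → 2, so m(2) = 2.
  α_5 = 5: Horner steps 2 → 0 → 3, so m(5) = 3.
  α_6 = 4: Horner steps 2 → 9 → 6, so m(4) = 6.
Codeword c = [6, 2, 7, 2, 3, 6] ∈ F_11^6.


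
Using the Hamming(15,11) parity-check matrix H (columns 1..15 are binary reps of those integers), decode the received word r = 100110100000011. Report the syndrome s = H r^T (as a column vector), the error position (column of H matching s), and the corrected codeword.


s = (0, 1, 1, 0)^T, error position = 6, corrected codeword c = 100111100000011

Compute s = H r^T mod 2 one row at a time:
  s_1 = 0 + 0 + 0 + 0 + 0 + 0 + 1 + 1 = 2 ≡ 0 (mod 2).
  s_2 = 1 + 1 + 0 + 1 + 0 + 0 + 1 + 1 = 5 ≡ 1 (mod 2).
  s_3 = 0 + 0 + 0 + 1 + 0 + 0 + 1 + 1 = 3 ≡ 1 (mod 2).
  s_4 = 1 + 0 + 1 + 1 + 0 + 0 + 0 + 1 = 4 ≡ 0 (mod 2).
s = (0, 1, 1, 0)^T — this equals column 6 of H (binary 0110), so error is at position 6.
Correct: flip bit 6 of r = 100110100000011 to get c = 100111100000011.


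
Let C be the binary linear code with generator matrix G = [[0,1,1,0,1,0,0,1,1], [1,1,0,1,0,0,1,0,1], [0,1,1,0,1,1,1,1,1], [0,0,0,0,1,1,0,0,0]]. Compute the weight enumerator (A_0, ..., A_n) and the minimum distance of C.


Weight distribution: A_0 = 1, A_2 = 3, A_4 = 1, A_5 = 6, A_6 = 3, A_7 = 2. Minimum distance d = 2.

Enumerate all 2^4 = 16 messages m ∈ F_2^4.
For each, compute codeword c = mG in F_2^9, then tally its weight.
  m = 0000 → c = 000000000, weight = 0.
  m = 1000 → c = 011010011, weight = 5.
  m = 0100 → c = 110100101, weight = 5.
  m = 1100 → c = 101110110, weight = 6.
  m = 0010 → c = 011011111, weight = 7.
  m = 1010 → c = 000001100, weight = 2.
  m = 0110 → c = 101111010, weight = 6.
  m = 1110 → c = 110101001, weight = 5.
  m = 0001 → c = 000011000, weight = 2.
  m = 1001 → c = 011001011, weight = 5.
  m = 0101 → c = 110111101, weight = 7.
  m = 1101 → c = 101101110, weight = 6.
  m = 0011 → c = 011000111, weight = 5.
  m = 1011 → c = 000010100, weight = 2.
  m = 0111 → c = 101100010, weight = 4.
  m = 1111 → c = 110110001, weight = 5.
Tally weights:
  weight 0: 1 codewords.
  weight 2: 3 codewords.
  weight 4: 1 codewords.
  weight 5: 6 codewords.
  weight 6: 3 codewords.
  weight 7: 2 codewords.
Minimum distance d = smallest w > 0 with A_w > 0 = 2.
Sanity: Σ A_w = 16 = 2^4 = 16 ✓.


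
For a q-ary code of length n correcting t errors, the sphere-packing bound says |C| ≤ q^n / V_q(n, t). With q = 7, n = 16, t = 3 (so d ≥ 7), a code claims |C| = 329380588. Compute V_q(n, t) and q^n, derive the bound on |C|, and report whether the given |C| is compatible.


V_q(n, t) = 125377, q^n = 33232930569601, Hamming bound = 265064011, |C| = 329380588 > bound (violated).

Step 1: Compute V_q(n, t) = Σ_{j=0}^3 C(n, j) (q−1)^j.
  j = 0: C(16,0)·(6)^0 = 1·1 = 1.
  j = 1: C(16,1)·(6)^1 = 16·6 = 96.
  j = 2: C(16,2)·(6)^2 = 120·36 = 4320.
  j = 3: C(16,3)·(6)^3 = 560·216 = 120960.
  V_q(n, t) = 1 + 96 + 4320 + 120960 = 125377.
Step 2: q^n = 7^16 = 33232930569601.
Step 3: Hamming bound ⌊q^n / V_q(n,t)⌋ = ⌊33232930569601/125377⌋ = 265064011.
Step 4: Compare |C| = 329380588 to 265064011: violated.
The claimed |C| lies above the Hamming bound, so no 7-ary code of length 16 with d ≥ 7 can have 329380588 codewords.


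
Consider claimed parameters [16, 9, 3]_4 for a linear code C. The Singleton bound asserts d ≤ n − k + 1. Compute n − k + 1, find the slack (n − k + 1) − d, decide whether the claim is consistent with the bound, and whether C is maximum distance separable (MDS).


Singleton RHS = n − k + 1 = 8, slack = 5, bound satisfied, not MDS.

Singleton bound: d ≤ n − k + 1.
Here n = 16, k = 9, so n − k + 1 = 8.
Given d = 3, check d ≤ 8: YES.
Slack = (n − k + 1) − d = 5.
The code is NOT MDS (slack = 5 > 0).
Description: the claimed parameters are [16, 9, 3]_4; such a code would be non-MDS.


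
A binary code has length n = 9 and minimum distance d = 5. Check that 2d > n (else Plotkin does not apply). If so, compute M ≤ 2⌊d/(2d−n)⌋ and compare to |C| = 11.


Plotkin bound M ≤ 10; given |C| = 11 > bound (violated).

Check applicability: 2d = 10, n = 9.
2d − n = 1 > 0, so Plotkin applies.
Compute d/(2d−n) = 5/1 ≈ 5.0000.
⌊d/(2d−n)⌋ = 5.
Plotkin bound: M ≤ 2·5 = 10.
Given |C| = 11, check: VIOLATED.
This |C| is above the Plotkin bound, so no binary code with n = 9, d = 5 and 11 codewords exists.


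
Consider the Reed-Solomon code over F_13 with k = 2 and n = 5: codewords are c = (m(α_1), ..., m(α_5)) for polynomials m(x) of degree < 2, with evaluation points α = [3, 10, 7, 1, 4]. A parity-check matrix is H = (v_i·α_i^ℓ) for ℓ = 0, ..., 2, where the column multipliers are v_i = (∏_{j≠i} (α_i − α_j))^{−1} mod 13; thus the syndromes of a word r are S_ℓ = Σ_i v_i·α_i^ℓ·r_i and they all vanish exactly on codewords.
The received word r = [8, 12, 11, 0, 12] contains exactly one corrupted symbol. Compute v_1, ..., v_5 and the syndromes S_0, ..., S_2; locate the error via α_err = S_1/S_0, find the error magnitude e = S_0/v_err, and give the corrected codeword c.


S = (5, 11, 6), error at position 2, error magnitude e = 2, c = [8, 10, 11, 0, 12].

Step 1: column multipliers v_i = (∏_{j≠i}(α_i − α_j))^{−1} mod 13.
  i = 1 (α = 3): (3−10)(3−7)(3−1)(3−4) = (−7)·(−4)·2·(−1) = −56 ≡ 9, so v_1 = 9^{−1} = 3 (mod 13).
  i = 2 (α = 10): (10−3)(10−7)(10−1)(10−4) = 7·3·9·6 = 1134 ≡ 3, so v_2 = 3^{−1} = 9 (mod 13).
  i = 3 (α = 7): (7−3)(7−10)(7−1)(7−4) = 4·(−3)·6·3 = −216 ≡ 5, so v_3 = 5^{−1} = 8 (mod 13).
  i = 4 (α = 1): (1−3)(1−10)(1−7)(1−4) = (−2)·(−9)·(−6)·(−3) = 324 ≡ 12, so v_4 = 12^{−1} = 12 (mod 13).
  i = 5 (α = 4): (4−3)(4−10)(4−7)(4−1) = 1·(−6)·(−3)·3 = 54 ≡ 2, so v_5 = 2^{−1} = 7 (mod 13).
  v = [3, 9, 8, 12, 7].
Step 2: syndromes of r = [8, 12, 11, 0, 12] (all sums mod 13).
  S_0 = Σ v_i r_i = 3·8 + 9·12 + 8·11 + 12·0 + 7·12 = 304 ≡ 5.
  S_1 = Σ v_i α_i r_i = 3·3·8 + 9·10·12 + 8·7·11 + 12·1·0 + 7·4·12 = 2104 ≡ 11.
  α_i^2 mod 13 = [9, 9, 10, 1, 3].
  S_2 = Σ v_i α_i^2 r_i = 3·9·8 + 9·9·12 + 8·10·11 + 12·1·0 + 7·3·12 = 2320 ≡ 6.
  S = (5, 11, 6) ≠ 0, so r is not a codeword (an error is present).
Step 3: locate the error. For a single error e at position i, S_ℓ = v_i·e·α_i^ℓ, so α_err = S_1/S_0.
  S_0^{−1} = 5^{−1} = 8 (mod 13), so α_err = 11·8 = 88 ≡ 10 = α_2. Error position i = 2.
  Consistency check: S_2/S_1 = 6·6 = 36 ≡ 10 = α_err ✓ (single-error assumption holds).
Step 4: error magnitude e = S_0/v_2 = S_0·∏_{j≠2}(α_2 − α_j) = 5·3 = 15 ≡ 2 (mod 13).
Step 5: correct position 2: c_2 = r_2 − e = 12 − 2 ≡ 10 (mod 13). Hence c = [8, 10, 11, 0, 12].
  Check: interpolating c through the α_i gives m(x) = 9 + 4·x (degree < 2) with m(α_i) = c_i for every i, so c is indeed a codeword.


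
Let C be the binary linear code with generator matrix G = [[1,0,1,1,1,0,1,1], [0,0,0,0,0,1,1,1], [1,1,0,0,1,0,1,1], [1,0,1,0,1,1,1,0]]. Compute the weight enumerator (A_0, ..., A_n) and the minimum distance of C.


Weight distribution: A_0 = 1, A_2 = 1, A_3 = 4, A_4 = 3, A_5 = 4, A_6 = 3. Minimum distance d = 2.

Enumerate all 2^4 = 16 messages m ∈ F_2^4.
For each, compute codeword c = mG in F_2^8, then tally its weight.
  m = 0000 → c = 00000000, weight = 0.
  m = 1000 → c = 10111011, weight = 6.
  m = 0100 → c = 00000111, weight = 3.
  m = 1100 → c = 10111100, weight = 5.
  m = 0010 → c = 11001011, weight = 5.
  m = 1010 → c = 01110000, weight = 3.
  m = 0110 → c = 11001100, weight = 4.
  m = 1110 → c = 01110111, weight = 6.
  m = 0001 → c = 10101110, weight = 5.
  m = 1001 → c = 00010101, weight = 3.
  m = 0101 → c = 10101001, weight = 4.
  m = 1101 → c = 00010010, weight = 2.
  m = 0011 → c = 01100101, weight = 4.
  m = 1011 → c = 11011110, weight = 6.
  m = 0111 → c = 01100010, weight = 3.
  m = 1111 → c = 11011001, weight = 5.
Tally weights:
  weight 0: 1 codewords.
  weight 2: 1 codewords.
  weight 3: 4 codewords.
  weight 4: 3 codewords.
  weight 5: 4 codewords.
  weight 6: 3 codewords.
Minimum distance d = smallest w > 0 with A_w > 0 = 2.
Sanity: Σ A_w = 16 = 2^4 = 16 ✓.


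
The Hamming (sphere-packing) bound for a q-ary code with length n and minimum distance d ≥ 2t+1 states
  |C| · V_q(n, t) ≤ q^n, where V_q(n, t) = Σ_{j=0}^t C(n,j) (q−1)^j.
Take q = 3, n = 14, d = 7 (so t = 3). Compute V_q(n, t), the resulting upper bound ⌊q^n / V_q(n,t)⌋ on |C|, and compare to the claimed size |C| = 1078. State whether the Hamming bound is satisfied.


V_q(n, t) = 3305, q^n = 4782969, Hamming bound = 1447, |C| = 1078 ≤ bound (satisfied).

Step 1: Compute V_q(n, t) = Σ_{j=0}^3 C(n, j) (q−1)^j.
  j = 0: C(14,0)·(2)^0 = 1·1 = 1.
  j = 1: C(14,1)·(2)^1 = 14·2 = 28.
  j = 2: C(14,2)·(2)^2 = 91·4 = 364.
  j = 3: C(14,3)·(2)^3 = 364·8 = 2912.
  V_q(n, t) = 1 + 28 + 364 + 2912 = 3305.
Step 2: q^n = 3^14 = 4782969.
Step 3: Hamming bound ⌊q^n / V_q(n,t)⌋ = ⌊4782969/3305⌋ = 1447.
Step 4: Compare |C| = 1078 to 1447: satisfied.
The claimed |C| lies below the Hamming bound.


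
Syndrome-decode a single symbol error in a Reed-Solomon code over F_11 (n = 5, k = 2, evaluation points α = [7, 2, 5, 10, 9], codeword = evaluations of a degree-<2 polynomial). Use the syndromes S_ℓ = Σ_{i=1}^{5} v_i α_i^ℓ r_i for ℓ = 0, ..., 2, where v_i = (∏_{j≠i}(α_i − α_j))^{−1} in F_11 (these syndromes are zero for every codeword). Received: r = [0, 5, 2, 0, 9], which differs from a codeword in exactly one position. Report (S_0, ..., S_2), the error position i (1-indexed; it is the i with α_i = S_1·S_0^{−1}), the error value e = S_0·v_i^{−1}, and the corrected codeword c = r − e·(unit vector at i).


S = (8, 3, 8), error at position 4, error magnitude e = 3, c = [0, 5, 2, 8, 9].

Step 1: column multipliers v_i = (∏_{j≠i}(α_i − α_j))^{−1} mod 11.
  i = 1 (α = 7): (7−2)(7−5)(7−10)(7−9) = 5·2·(−3)·(−2) = 60 ≡ 5, so v_1 = 5^{−1} = 9 (mod 11).
  i = 2 (α = 2): (2−7)(2−5)(2−10)(2−9) = (−5)·(−3)·(−8)·(−7) = 840 ≡ 4, so v_2 = 4^{−1} = 3 (mod 11).
  i = 3 (α = 5): (5−7)(5−2)(5−10)(5−9) = (−2)·3·(−5)·(−4) = −120 ≡ 1, so v_3 = 1^{−1} = 1 (mod 11).
  i = 4 (α = 10): (10−7)(10−2)(10−5)(10−9) = 3·8·5·1 = 120 ≡ 10, so v_4 = 10^{−1} = 10 (mod 11).
  i = 5 (α = 9): (9−7)(9−2)(9−5)(9−10) = 2·7·4·(−1) = −56 ≡ 10, so v_5 = 10^{−1} = 10 (mod 11).
  v = [9, 3, 1, 10, 10].
Step 2: syndromes of r = [0, 5, 2, 0, 9] (all sums mod 11).
  S_0 = Σ v_i r_i = 9·0 + 3·5 + 1·2 + 10·0 + 10·9 = 107 ≡ 8.
  S_1 = Σ v_i α_i r_i = 9·7·0 + 3·2·5 + 1·5·2 + 10·10·0 + 10·9·9 = 850 ≡ 3.
  α_i^2 mod 11 = [5, 4, 3, 1, 4].
  S_2 = Σ v_i α_i^2 r_i = 9·5·0 + 3·4·5 + 1·3·2 + 10·1·0 + 10·4·9 = 426 ≡ 8.
  S = (8, 3, 8) ≠ 0, so r is not a codeword (an error is present).
Step 3: locate the error. For a single error e at position i, S_ℓ = v_i·e·α_i^ℓ, so α_err = S_1/S_0.
  S_0^{−1} = 8^{−1} = 7 (mod 11), so α_err = 3·7 = 21 ≡ 10 = α_4. Error position i = 4.
  Consistency check: S_2/S_1 = 8·4 = 32 ≡ 10 = α_err ✓ (single-error assumption holds).
Step 4: error magnitude e = S_0/v_4 = S_0·∏_{j≠4}(α_4 − α_j) = 8·10 = 80 ≡ 3 (mod 11).
Step 5: correct position 4: c_4 = r_4 − e = 0 − 3 ≡ 8 (mod 11). Hence c = [0, 5, 2, 8, 9].
  Check: interpolating c through the α_i gives m(x) = 7 + 10·x (degree < 2) with m(α_i) = c_i for every i, so c is indeed a codeword.


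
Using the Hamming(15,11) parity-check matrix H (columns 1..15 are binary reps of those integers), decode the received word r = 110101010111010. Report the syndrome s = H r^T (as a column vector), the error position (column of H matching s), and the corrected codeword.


s = (1, 0, 1, 0)^T, error position = 10, corrected codeword c = 110101010011010

Compute s = H r^T mod 2 one row at a time:
  s_1 = 1 + 0 + 1 + 1 + 1 + 0 + 1 + 0 = 5 ≡ 1 (mod 2).
  s_2 = 1 + 0 + 1 + 0 + 1 + 0 + 1 + 0 = 4 ≡ 0 (mod 2).
  s_3 = 1 + 0 + 1 + 0 + 1 + 1 + 1 + 0 = 5 ≡ 1 (mod 2).
  s_4 = 1 + 0 + 0 + 0 + 0 + 1 + 0 + 0 = 2 ≡ 0 (mod 2).
s = (1, 0, 1, 0)^T — this equals column 10 of H (binary 1010), so error is at position 10.
Correct: flip bit 10 of r = 110101010111010 to get c = 110101010011010.


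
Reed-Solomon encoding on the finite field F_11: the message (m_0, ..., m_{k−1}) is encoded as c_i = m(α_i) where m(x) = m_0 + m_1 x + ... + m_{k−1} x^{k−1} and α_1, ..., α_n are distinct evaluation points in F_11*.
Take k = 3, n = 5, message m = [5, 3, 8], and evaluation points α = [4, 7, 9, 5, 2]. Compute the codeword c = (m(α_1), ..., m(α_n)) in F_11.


c = [2, 0, 9, 0, 10]

Message polynomial: m(x) = 5 + 3·x + 8·x^2 (mod 11).
For each evaluation point α_i, compute m(α_i) mod 11:
  α_1 = 4: Horner steps 8 → 2 → 2, so m(4) = 2.
  α_2 = 7: Horner steps 8 → 4 → 0, so m(7) = 0.
  α_3 = 9: Horner steps 8 → 9 → 9, so m(9) = 9.
  α_4 = 5: Horner steps 8 → 10 → 0, so m(5) = 0.
  α_5 = 2: Horner steps 8 → 8 → 10, so m(2) = 10.
Codeword c = [2, 0, 9, 0, 10] ∈ F_11^5.


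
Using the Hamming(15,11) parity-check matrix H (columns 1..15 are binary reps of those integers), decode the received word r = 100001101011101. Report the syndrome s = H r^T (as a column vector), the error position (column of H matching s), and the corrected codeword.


s = (1, 1, 0, 0)^T, error position = 12, corrected codeword c = 100001101010101

Compute s = H r^T mod 2 one row at a time:
  s_1 = 0 + 1 + 0 + 1 + 1 + 1 + 0 + 1 = 5 ≡ 1 (mod 2).
  s_2 = 0 + 0 + 1 + 1 + 1 + 1 + 0 + 1 = 5 ≡ 1 (mod 2).
  s_3 = 0 + 0 + 1 + 1 + 0 + 1 + 0 + 1 = 4 ≡ 0 (mod 2).
  s_4 = 1 + 0 + 0 + 1 + 1 + 1 + 1 + 1 = 6 ≡ 0 (mod 2).
s = (1, 1, 0, 0)^T — this equals column 12 of H (binary 1100), so error is at position 12.
Correct: flip bit 12 of r = 100001101011101 to get c = 100001101010101.


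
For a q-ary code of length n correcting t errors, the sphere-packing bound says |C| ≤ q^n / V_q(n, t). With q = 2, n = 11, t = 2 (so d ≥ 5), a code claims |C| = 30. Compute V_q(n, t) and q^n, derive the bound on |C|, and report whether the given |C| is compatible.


V_q(n, t) = 67, q^n = 2048, Hamming bound = 30, |C| = 30 ≤ bound (satisfied).

Step 1: Compute V_q(n, t) = Σ_{j=0}^2 C(n, j) (q−1)^j.
  j = 0: C(11,0)·(1)^0 = 1·1 = 1.
  j = 1: C(11,1)·(1)^1 = 11·1 = 11.
  j = 2: C(11,2)·(1)^2 = 55·1 = 55.
  V_q(n, t) = 1 + 11 + 55 = 67.
Step 2: q^n = 2^11 = 2048.
Step 3: Hamming bound ⌊q^n / V_q(n,t)⌋ = ⌊2048/67⌋ = 30.
Step 4: Compare |C| = 30 to 30: satisfied.
The claimed |C| lies at the Hamming bound (tight).


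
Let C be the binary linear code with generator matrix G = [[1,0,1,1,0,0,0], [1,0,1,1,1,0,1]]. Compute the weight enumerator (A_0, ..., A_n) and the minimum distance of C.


Weight distribution: A_0 = 1, A_2 = 1, A_3 = 1, A_5 = 1. Minimum distance d = 2.

Enumerate all 2^2 = 4 messages m ∈ F_2^2.
For each, compute codeword c = mG in F_2^7, then tally its weight.
  m = 00 → c = 0000000, weight = 0.
  m = 10 → c = 1011000, weight = 3.
  m = 01 → c = 1011101, weight = 5.
  m = 11 → c = 0000101, weight = 2.
Tally weights:
  weight 0: 1 codewords.
  weight 2: 1 codewords.
  weight 3: 1 codewords.
  weight 5: 1 codewords.
Minimum distance d = smallest w > 0 with A_w > 0 = 2.
Sanity: Σ A_w = 4 = 2^2 = 4 ✓.


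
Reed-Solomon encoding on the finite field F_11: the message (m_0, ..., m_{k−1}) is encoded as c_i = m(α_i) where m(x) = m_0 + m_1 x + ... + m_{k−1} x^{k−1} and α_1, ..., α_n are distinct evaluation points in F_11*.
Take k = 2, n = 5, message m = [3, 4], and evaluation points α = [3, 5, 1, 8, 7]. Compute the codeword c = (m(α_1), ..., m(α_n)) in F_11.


c = [4, 1, 7, 2, 9]

Message polynomial: m(x) = 3 + 4·x (mod 11).
For each evaluation point α_i, compute m(α_i) mod 11:
  α_1 = 3: Horner steps 4 → 4, so m(3) = 4.
  α_2 = 5: Horner steps 4 → 1, so m(5) = 1.
  α_3 = 1: Horner steps 4 → 7, so m(1) = 7.
  α_4 = 8: Horner steps 4 → 2, so m(8) = 2.
  α_5 = 7: Horner steps 4 → 9, so m(7) = 9.
Codeword c = [4, 1, 7, 2, 9] ∈ F_11^5.


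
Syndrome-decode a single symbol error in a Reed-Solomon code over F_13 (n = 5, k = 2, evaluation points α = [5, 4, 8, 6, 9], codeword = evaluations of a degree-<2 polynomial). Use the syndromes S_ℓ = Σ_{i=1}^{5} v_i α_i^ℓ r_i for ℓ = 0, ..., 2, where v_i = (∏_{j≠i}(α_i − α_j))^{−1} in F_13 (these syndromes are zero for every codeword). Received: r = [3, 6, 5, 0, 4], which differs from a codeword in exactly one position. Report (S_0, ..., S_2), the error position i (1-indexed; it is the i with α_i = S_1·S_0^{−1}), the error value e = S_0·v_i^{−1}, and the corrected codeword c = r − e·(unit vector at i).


S = (12, 5, 1), error at position 3, error magnitude e = 11, c = [3, 6, 7, 0, 4].

Step 1: column multipliers v_i = (∏_{j≠i}(α_i − α_j))^{−1} mod 13.
  i = 1 (α = 5): (5−4)(5−8)(5−6)(5−9) = 1·(−3)·(−1)·(−4) = −12 ≡ 1, so v_1 = 1^{−1} = 1 (mod 13).
  i = 2 (α = 4): (4−5)(4−8)(4−6)(4−9) = (−1)·(−4)·(−2)·(−5) = 40 ≡ 1, so v_2 = 1^{−1} = 1 (mod 13).
  i = 3 (α = 8): (8−5)(8−4)(8−6)(8−9) = 3·4·2·(−1) = −24 ≡ 2, so v_3 = 2^{−1} = 7 (mod 13).
  i = 4 (α = 6): (6−5)(6−4)(6−8)(6−9) = 1·2·(−2)·(−3) = 12 ≡ 12, so v_4 = 12^{−1} = 12 (mod 13).
  i = 5 (α = 9): (9−5)(9−4)(9−8)(9−6) = 4·5·1·3 = 60 ≡ 8, so v_5 = 8^{−1} = 5 (mod 13).
  v = [1, 1, 7, 12, 5].
Step 2: syndromes of r = [3, 6, 5, 0, 4] (all sums mod 13).
  S_0 = Σ v_i r_i = 1·3 + 1·6 + 7·5 + 12·0 + 5·4 = 64 ≡ 12.
  S_1 = Σ v_i α_i r_i = 1·5·3 + 1·4·6 + 7·8·5 + 12·6·0 + 5·9·4 = 499 ≡ 5.
  α_i^2 mod 13 = [12, 3, 12, 10, 3].
  S_2 = Σ v_i α_i^2 r_i = 1·12·3 + 1·3·6 + 7·12·5 + 12·10·0 + 5·3·4 = 534 ≡ 1.
  S = (12, 5, 1) ≠ 0, so r is not a codeword (an error is present).
Step 3: locate the error. For a single error e at position i, S_ℓ = v_i·e·α_i^ℓ, so α_err = S_1/S_0.
  S_0^{−1} = 12^{−1} = 12 (mod 13), so α_err = 5·12 = 60 ≡ 8 = α_3. Error position i = 3.
  Consistency check: S_2/S_1 = 1·8 = 8 ≡ 8 = α_err ✓ (single-error assumption holds).
Step 4: error magnitude e = S_0/v_3 = S_0·∏_{j≠3}(α_3 − α_j) = 12·2 = 24 ≡ 11 (mod 13).
Step 5: correct position 3: c_3 = r_3 − e = 5 − 11 ≡ 7 (mod 13). Hence c = [3, 6, 7, 0, 4].
  Check: interpolating c through the α_i gives m(x) = 5 + 10·x (degree < 2) with m(α_i) = c_i for every i, so c is indeed a codeword.


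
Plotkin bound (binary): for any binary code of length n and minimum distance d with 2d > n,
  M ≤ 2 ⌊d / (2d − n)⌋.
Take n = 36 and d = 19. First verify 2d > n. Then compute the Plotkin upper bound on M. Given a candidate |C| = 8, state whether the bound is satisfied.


Plotkin bound M ≤ 18; given |C| = 8 ≤ bound (satisfied).

Check applicability: 2d = 38, n = 36.
2d − n = 2 > 0, so Plotkin applies.
Compute d/(2d−n) = 19/2 ≈ 9.5000.
⌊d/(2d−n)⌋ = 9.
Plotkin bound: M ≤ 2·9 = 18.
Given |C| = 8, check: satisfied.
This |C| is below the Plotkin bound.


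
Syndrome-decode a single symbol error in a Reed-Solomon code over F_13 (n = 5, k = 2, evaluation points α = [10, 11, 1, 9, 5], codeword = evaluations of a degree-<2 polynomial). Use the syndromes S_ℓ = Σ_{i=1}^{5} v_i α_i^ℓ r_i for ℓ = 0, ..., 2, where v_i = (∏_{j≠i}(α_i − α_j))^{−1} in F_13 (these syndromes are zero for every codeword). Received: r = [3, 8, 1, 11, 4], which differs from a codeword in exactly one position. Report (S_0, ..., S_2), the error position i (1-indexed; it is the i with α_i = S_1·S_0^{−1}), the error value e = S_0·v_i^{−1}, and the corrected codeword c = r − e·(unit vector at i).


S = (8, 8, 8), error at position 3, error magnitude e = 4, c = [3, 8, 10, 11, 4].

Step 1: column multipliers v_i = (∏_{j≠i}(α_i − α_j))^{−1} mod 13.
  i = 1 (α = 10): (10−11)(10−1)(10−9)(10−5) = (−1)·9·1·5 = −45 ≡ 7, so v_1 = 7^{−1} = 2 (mod 13).
  i = 2 (α = 11): (11−10)(11−1)(11−9)(11−5) = 1·10·2·6 = 120 ≡ 3, so v_2 = 3^{−1} = 9 (mod 13).
  i = 3 (α = 1): (1−10)(1−11)(1−9)(1−5) = (−9)·(−10)·(−8)·(−4) = 2880 ≡ 7, so v_3 = 7^{−1} = 2 (mod 13).
  i = 4 (α = 9): (9−10)(9−11)(9−1)(9−5) = (−1)·(−2)·8·4 = 64 ≡ 12, so v_4 = 12^{−1} = 12 (mod 13).
  i = 5 (α = 5): (5−10)(5−11)(5−1)(5−9) = (−5)·(−6)·4·(−4) = −480 ≡ 1, so v_5 = 1^{−1} = 1 (mod 13).
  v = [2, 9, 2, 12, 1].
Step 2: syndromes of r = [3, 8, 1, 11, 4] (all sums mod 13).
  S_0 = Σ v_i r_i = 2·3 + 9·8 + 2·1 + 12·11 + 1·4 = 216 ≡ 8.
  S_1 = Σ v_i α_i r_i = 2·10·3 + 9·11·8 + 2·1·1 + 12·9·11 + 1·5·4 = 2062 ≡ 8.
  α_i^2 mod 13 = [9, 4, 1, 3, 12].
  S_2 = Σ v_i α_i^2 r_i = 2·9·3 + 9·4·8 + 2·1·1 + 12·3·11 + 1·12·4 = 788 ≡ 8.
  S = (8, 8, 8) ≠ 0, so r is not a codeword (an error is present).
Step 3: locate the error. For a single error e at position i, S_ℓ = v_i·e·α_i^ℓ, so α_err = S_1/S_0.
  S_0^{−1} = 8^{−1} = 5 (mod 13), so α_err = 8·5 = 40 ≡ 1 = α_3. Error position i = 3.
  Consistency check: S_2/S_1 = 8·5 = 40 ≡ 1 = α_err ✓ (single-error assumption holds).
Step 4: error magnitude e = S_0/v_3 = S_0·∏_{j≠3}(α_3 − α_j) = 8·7 = 56 ≡ 4 (mod 13).
Step 5: correct position 3: c_3 = r_3 − e = 1 − 4 ≡ 10 (mod 13). Hence c = [3, 8, 10, 11, 4].
  Check: interpolating c through the α_i gives m(x) = 5 + 5·x (degree < 2) with m(α_i) = c_i for every i, so c is indeed a codeword.


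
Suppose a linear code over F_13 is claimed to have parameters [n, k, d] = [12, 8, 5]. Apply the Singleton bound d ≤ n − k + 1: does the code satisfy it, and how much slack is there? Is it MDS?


Singleton RHS = n − k + 1 = 5, slack = 0, bound satisfied, MDS.

Singleton bound: d ≤ n − k + 1.
Here n = 12, k = 8, so n − k + 1 = 5.
Given d = 5, check d ≤ 5: YES.
Slack = (n − k + 1) − d = 0.
The code is MDS (slack = 0).
Description: the claimed parameters are [12, 8, 5]_13; such a code would be MDS (meets Singleton bound).


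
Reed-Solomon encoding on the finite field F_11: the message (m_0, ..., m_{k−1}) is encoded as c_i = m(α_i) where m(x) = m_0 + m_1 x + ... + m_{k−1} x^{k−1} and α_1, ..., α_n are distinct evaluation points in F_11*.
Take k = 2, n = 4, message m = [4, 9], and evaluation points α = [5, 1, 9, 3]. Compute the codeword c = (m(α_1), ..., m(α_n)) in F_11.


c = [5, 2, 8, 9]

Message polynomial: m(x) = 4 + 9·x (mod 11).
For each evaluation point α_i, compute m(α_i) mod 11:
  α_1 = 5: Horner steps 9 → 5, so m(5) = 5.
  α_2 = 1: Horner steps 9 → 2, so m(1) = 2.
  α_3 = 9: Horner steps 9 → 8, so m(9) = 8.
  α_4 = 3: Horner steps 9 → 9, so m(3) = 9.
Codeword c = [5, 2, 8, 9] ∈ F_11^4.


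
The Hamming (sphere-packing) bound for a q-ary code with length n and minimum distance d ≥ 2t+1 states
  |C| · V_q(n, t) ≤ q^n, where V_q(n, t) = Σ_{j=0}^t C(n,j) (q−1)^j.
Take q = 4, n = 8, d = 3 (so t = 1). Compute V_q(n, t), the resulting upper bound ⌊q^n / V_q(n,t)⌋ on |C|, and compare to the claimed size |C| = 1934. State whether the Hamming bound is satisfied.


V_q(n, t) = 25, q^n = 65536, Hamming bound = 2621, |C| = 1934 ≤ bound (satisfied).

Step 1: Compute V_q(n, t) = Σ_{j=0}^1 C(n, j) (q−1)^j.
  j = 0: C(8,0)·(3)^0 = 1·1 = 1.
  j = 1: C(8,1)·(3)^1 = 8·3 = 24.
  V_q(n, t) = 1 + 24 = 25.
Step 2: q^n = 4^8 = 65536.
Step 3: Hamming bound ⌊q^n / V_q(n,t)⌋ = ⌊65536/25⌋ = 2621.
Step 4: Compare |C| = 1934 to 2621: satisfied.
The claimed |C| lies below the Hamming bound.


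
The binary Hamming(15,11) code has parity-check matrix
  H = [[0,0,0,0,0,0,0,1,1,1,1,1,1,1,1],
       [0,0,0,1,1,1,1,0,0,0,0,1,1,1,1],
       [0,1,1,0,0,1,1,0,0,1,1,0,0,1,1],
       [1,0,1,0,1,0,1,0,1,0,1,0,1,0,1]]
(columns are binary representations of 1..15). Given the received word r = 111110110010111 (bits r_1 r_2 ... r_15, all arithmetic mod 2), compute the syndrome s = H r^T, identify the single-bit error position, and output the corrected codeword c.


s = (1, 0, 0, 1)^T, error position = 9, corrected codeword c = 111110111010111

Compute s = H r^T mod 2 one row at a time:
  s_1 = 1 + 0 + 0 + 1 + 0 + 1 + 1 + 1 = 5 ≡ 1 (mod 2).
  s_2 = 1 + 1 + 0 + 1 + 0 + 1 + 1 + 1 = 6 ≡ 0 (mod 2).
  s_3 = 1 + 1 + 0 + 1 + 0 + 1 + 1 + 1 = 6 ≡ 0 (mod 2).
  s_4 = 1 + 1 + 1 + 1 + 0 + 1 + 1 + 1 = 7 ≡ 1 (mod 2).
s = (1, 0, 0, 1)^T — this equals column 9 of H (binary 1001), so error is at position 9.
Correct: flip bit 9 of r = 111110110010111 to get c = 111110111010111.


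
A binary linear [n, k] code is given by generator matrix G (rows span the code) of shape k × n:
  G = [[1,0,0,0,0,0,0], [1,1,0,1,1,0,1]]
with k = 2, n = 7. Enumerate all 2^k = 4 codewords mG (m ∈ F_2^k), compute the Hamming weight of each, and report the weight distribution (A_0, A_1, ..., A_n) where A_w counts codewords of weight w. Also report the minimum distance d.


Weight distribution: A_0 = 1, A_1 = 1, A_4 = 1, A_5 = 1. Minimum distance d = 1.

Enumerate all 2^2 = 4 messages m ∈ F_2^2.
For each, compute codeword c = mG in F_2^7, then tally its weight.
  m = 00 → c = 0000000, weight = 0.
  m = 10 → c = 1000000, weight = 1.
  m = 01 → c = 1101101, weight = 5.
  m = 11 → c = 0101101, weight = 4.
Tally weights:
  weight 0: 1 codewords.
  weight 1: 1 codewords.
  weight 4: 1 codewords.
  weight 5: 1 codewords.
Minimum distance d = smallest w > 0 with A_w > 0 = 1.
Sanity: Σ A_w = 4 = 2^2 = 4 ✓.


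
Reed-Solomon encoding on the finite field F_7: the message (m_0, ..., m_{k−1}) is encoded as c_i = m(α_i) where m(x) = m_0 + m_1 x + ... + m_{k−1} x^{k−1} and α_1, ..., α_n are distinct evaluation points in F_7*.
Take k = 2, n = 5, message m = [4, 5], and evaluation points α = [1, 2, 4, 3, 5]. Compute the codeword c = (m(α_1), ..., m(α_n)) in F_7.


c = [2, 0, 3, 5, 1]

Message polynomial: m(x) = 4 + 5·x (mod 7).
For each evaluation point α_i, compute m(α_i) mod 7:
  α_1 = 1: Horner steps 5 → 2, so m(1) = 2.
  α_2 = 2: Horner steps 5 → 0, so m(2) = 0.
  α_3 = 4: Horner steps 5 → 3, so m(4) = 3.
  α_4 = 3: Horner steps 5 → 5, so m(3) = 5.
  α_5 = 5: Horner steps 5 → 1, so m(5) = 1.
Codeword c = [2, 0, 3, 5, 1] ∈ F_7^5.


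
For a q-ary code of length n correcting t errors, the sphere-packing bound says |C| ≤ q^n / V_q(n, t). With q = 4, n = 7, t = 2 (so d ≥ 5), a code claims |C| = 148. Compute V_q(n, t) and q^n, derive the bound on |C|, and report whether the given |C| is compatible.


V_q(n, t) = 211, q^n = 16384, Hamming bound = 77, |C| = 148 > bound (violated).

Step 1: Compute V_q(n, t) = Σ_{j=0}^2 C(n, j) (q−1)^j.
  j = 0: C(7,0)·(3)^0 = 1·1 = 1.
  j = 1: C(7,1)·(3)^1 = 7·3 = 21.
  j = 2: C(7,2)·(3)^2 = 21·9 = 189.
  V_q(n, t) = 1 + 21 + 189 = 211.
Step 2: q^n = 4^7 = 16384.
Step 3: Hamming bound ⌊q^n / V_q(n,t)⌋ = ⌊16384/211⌋ = 77.
Step 4: Compare |C| = 148 to 77: violated.
The claimed |C| lies above the Hamming bound, so no 4-ary code of length 7 with d ≥ 5 can have 148 codewords.


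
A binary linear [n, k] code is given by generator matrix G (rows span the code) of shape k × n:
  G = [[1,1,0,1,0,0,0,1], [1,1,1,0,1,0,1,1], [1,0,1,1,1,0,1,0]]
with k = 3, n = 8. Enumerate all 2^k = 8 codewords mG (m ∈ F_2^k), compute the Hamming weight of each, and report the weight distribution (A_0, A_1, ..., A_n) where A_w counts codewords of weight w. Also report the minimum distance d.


Weight distribution: A_0 = 1, A_1 = 1, A_3 = 1, A_4 = 2, A_5 = 2, A_6 = 1. Minimum distance d = 1.

Enumerate all 2^3 = 8 messages m ∈ F_2^3.
For each, compute codeword c = mG in F_2^8, then tally its weight.
  m = 000 → c = 00000000, weight = 0.
  m = 100 → c = 11010001, weight = 4.
  m = 010 → c = 11101011, weight = 6.
  m = 110 → c = 00111010, weight = 4.
  m = 001 → c = 10111010, weight = 5.
  m = 101 → c = 01101011, weight = 5.
  m = 011 → c = 01010001, weight = 3.
  m = 111 → c = 10000000, weight = 1.
Tally weights:
  weight 0: 1 codewords.
  weight 1: 1 codewords.
  weight 3: 1 codewords.
  weight 4: 2 codewords.
  weight 5: 2 codewords.
  weight 6: 1 codewords.
Minimum distance d = smallest w > 0 with A_w > 0 = 1.
Sanity: Σ A_w = 8 = 2^3 = 8 ✓.


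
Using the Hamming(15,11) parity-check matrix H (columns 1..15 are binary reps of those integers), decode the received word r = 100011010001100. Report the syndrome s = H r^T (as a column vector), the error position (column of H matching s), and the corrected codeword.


s = (1, 0, 1, 1)^T, error position = 11, corrected codeword c = 100011010011100

Compute s = H r^T mod 2 one row at a time:
  s_1 = 1 + 0 + 0 + 0 + 1 + 1 + 0 + 0 = 3 ≡ 1 (mod 2).
  s_2 = 0 + 1 + 1 + 0 + 1 + 1 + 0 + 0 = 4 ≡ 0 (mod 2).
  s_3 = 0 + 0 + 1 + 0 + 0 + 0 + 0 + 0 = 1 ≡ 1 (mod 2).
  s_4 = 1 + 0 + 1 + 0 + 0 + 0 + 1 + 0 = 3 ≡ 1 (mod 2).
s = (1, 0, 1, 1)^T — this equals column 11 of H (binary 1011), so error is at position 11.
Correct: flip bit 11 of r = 100011010001100 to get c = 100011010011100.


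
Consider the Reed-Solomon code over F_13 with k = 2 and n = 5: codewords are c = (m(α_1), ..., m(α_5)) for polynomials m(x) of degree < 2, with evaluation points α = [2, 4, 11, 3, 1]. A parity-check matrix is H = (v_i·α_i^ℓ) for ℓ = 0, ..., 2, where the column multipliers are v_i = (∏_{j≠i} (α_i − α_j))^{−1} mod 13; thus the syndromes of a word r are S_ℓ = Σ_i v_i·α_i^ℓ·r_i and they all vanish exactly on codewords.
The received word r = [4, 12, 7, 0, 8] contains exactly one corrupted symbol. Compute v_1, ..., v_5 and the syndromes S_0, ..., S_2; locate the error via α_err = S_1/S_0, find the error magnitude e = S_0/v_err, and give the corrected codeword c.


S = (12, 9, 10), error at position 2, error magnitude e = 3, c = [4, 9, 7, 0, 8].

Step 1: column multipliers v_i = (∏_{j≠i}(α_i − α_j))^{−1} mod 13.
  i = 1 (α = 2): (2−4)(2−11)(2−3)(2−1) = (−2)·(−9)·(−1)·1 = −18 ≡ 8, so v_1 = 8^{−1} = 5 (mod 13).
  i = 2 (α = 4): (4−2)(4−11)(4−3)(4−1) = 2·(−7)·1·3 = −42 ≡ 10, so v_2 = 10^{−1} = 4 (mod 13).
  i = 3 (α = 11): (11−2)(11−4)(11−3)(11−1) = 9·7·8·10 = 5040 ≡ 9, so v_3 = 9^{−1} = 3 (mod 13).
  i = 4 (α = 3): (3−2)(3−4)(3−11)(3−1) = 1·(−1)·(−8)·2 = 16 ≡ 3, so v_4 = 3^{−1} = 9 (mod 13).
  i = 5 (α = 1): (1−2)(1−4)(1−11)(1−3) = (−1)·(−3)·(−10)·(−2) = 60 ≡ 8, so v_5 = 8^{−1} = 5 (mod 13).
  v = [5, 4, 3, 9, 5].
Step 2: syndromes of r = [4, 12, 7, 0, 8] (all sums mod 13).
  S_0 = Σ v_i r_i = 5·4 + 4·12 + 3·7 + 9·0 + 5·8 = 129 ≡ 12.
  S_1 = Σ v_i α_i r_i = 5·2·4 + 4·4·12 + 3·11·7 + 9·3·0 + 5·1·8 = 503 ≡ 9.
  α_i^2 mod 13 = [4, 3, 4, 9, 1].
  S_2 = Σ v_i α_i^2 r_i = 5·4·4 + 4·3·12 + 3·4·7 + 9·9·0 + 5·1·8 = 348 ≡ 10.
  S = (12, 9, 10) ≠ 0, so r is not a codeword (an error is present).
Step 3: locate the error. For a single error e at position i, S_ℓ = v_i·e·α_i^ℓ, so α_err = S_1/S_0.
  S_0^{−1} = 12^{−1} = 12 (mod 13), so α_err = 9·12 = 108 ≡ 4 = α_2. Error position i = 2.
  Consistency check: S_2/S_1 = 10·3 = 30 ≡ 4 = α_err ✓ (single-error assumption holds).
Step 4: error magnitude e = S_0/v_2 = S_0·∏_{j≠2}(α_2 − α_j) = 12·10 = 120 ≡ 3 (mod 13).
Step 5: correct position 2: c_2 = r_2 − e = 12 − 3 ≡ 9 (mod 13). Hence c = [4, 9, 7, 0, 8].
  Check: interpolating c through the α_i gives m(x) = 12 + 9·x (degree < 2) with m(α_i) = c_i for every i, so c is indeed a codeword.


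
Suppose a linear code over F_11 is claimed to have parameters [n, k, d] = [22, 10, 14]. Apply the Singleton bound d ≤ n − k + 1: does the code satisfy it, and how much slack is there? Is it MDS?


Singleton RHS = n − k + 1 = 13, slack = -1, bound violated (no such code; not MDS).

Singleton bound: d ≤ n − k + 1.
Here n = 22, k = 10, so n − k + 1 = 13.
Given d = 14, check d ≤ 13: NO.
Slack = (n − k + 1) − d = -1.
The slack is negative: d = 14 exceeds n − k + 1 = 13 by 1, so the Singleton bound is violated and no linear [22, 10, 14]_11 code can exist. In particular it is not MDS (MDS requires d = n − k + 1 exactly).
Description: the claimed parameters are [22, 10, 14]_11; such a code would be impossible (violates the Singleton bound).


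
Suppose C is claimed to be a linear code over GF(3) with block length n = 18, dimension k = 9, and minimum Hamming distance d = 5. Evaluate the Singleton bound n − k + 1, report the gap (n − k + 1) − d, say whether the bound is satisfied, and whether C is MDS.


Singleton RHS = n − k + 1 = 10, slack = 5, bound satisfied, not MDS.

Singleton bound: d ≤ n − k + 1.
Here n = 18, k = 9, so n − k + 1 = 10.
Given d = 5, check d ≤ 10: YES.
Slack = (n − k + 1) − d = 5.
The code is NOT MDS (slack = 5 > 0).
Description: the claimed parameters are [18, 9, 5]_3; such a code would be non-MDS.
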